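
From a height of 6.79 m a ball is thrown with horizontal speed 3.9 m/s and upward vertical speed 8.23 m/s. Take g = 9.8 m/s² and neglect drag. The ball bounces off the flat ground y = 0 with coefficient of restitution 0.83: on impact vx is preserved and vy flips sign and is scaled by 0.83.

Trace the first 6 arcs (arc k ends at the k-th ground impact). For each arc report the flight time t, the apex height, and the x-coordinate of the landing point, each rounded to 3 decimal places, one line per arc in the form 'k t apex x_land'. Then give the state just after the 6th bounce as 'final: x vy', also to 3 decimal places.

1 2.286 10.246 8.915
2 2.400 7.058 18.276
3 1.992 4.862 26.046
4 1.654 3.350 32.495
5 1.373 2.308 37.848
6 1.139 1.590 42.291
final: 42.291 4.633

Arc 1: start y=6.790, vy=8.230 → t=2.286, apex=10.246, x_land=8.915, impact vy=-14.171
  bounce: vy ← 0.83·14.171 = 11.762
Arc 2: start y=0.000, vy=11.762 → t=2.400, apex=7.058, x_land=18.276, impact vy=-11.762
  bounce: vy ← 0.83·11.762 = 9.762
Arc 3: start y=0.000, vy=9.762 → t=1.992, apex=4.862, x_land=26.046, impact vy=-9.762
  bounce: vy ← 0.83·9.762 = 8.103
Arc 4: start y=0.000, vy=8.103 → t=1.654, apex=3.350, x_land=32.495, impact vy=-8.103
  bounce: vy ← 0.83·8.103 = 6.725
Arc 5: start y=0.000, vy=6.725 → t=1.373, apex=2.308, x_land=37.848, impact vy=-6.725
  bounce: vy ← 0.83·6.725 = 5.582
Arc 6: start y=0.000, vy=5.582 → t=1.139, apex=1.590, x_land=42.291, impact vy=-5.582
  bounce: vy ← 0.83·5.582 = 4.633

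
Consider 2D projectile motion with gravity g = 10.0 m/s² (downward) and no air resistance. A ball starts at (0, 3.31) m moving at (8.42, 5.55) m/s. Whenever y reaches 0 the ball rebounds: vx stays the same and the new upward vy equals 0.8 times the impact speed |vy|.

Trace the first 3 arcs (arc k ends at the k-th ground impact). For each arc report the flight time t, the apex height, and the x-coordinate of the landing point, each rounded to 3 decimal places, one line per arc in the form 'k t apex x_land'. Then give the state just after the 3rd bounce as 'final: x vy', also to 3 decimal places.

Arc 1: start y=3.310, vy=5.550 → t=1.540, apex=4.850, x_land=12.966, impact vy=-9.849
  bounce: vy ← 0.8·9.849 = 7.879
Arc 2: start y=0.000, vy=7.879 → t=1.576, apex=3.104, x_land=26.234, impact vy=-7.879
  bounce: vy ← 0.8·7.879 = 6.303
Arc 3: start y=0.000, vy=6.303 → t=1.261, apex=1.987, x_land=36.849, impact vy=-6.303
  bounce: vy ← 0.8·6.303 = 5.043

1 1.540 4.850 12.966
2 1.576 3.104 26.234
3 1.261 1.987 36.849
final: 36.849 5.043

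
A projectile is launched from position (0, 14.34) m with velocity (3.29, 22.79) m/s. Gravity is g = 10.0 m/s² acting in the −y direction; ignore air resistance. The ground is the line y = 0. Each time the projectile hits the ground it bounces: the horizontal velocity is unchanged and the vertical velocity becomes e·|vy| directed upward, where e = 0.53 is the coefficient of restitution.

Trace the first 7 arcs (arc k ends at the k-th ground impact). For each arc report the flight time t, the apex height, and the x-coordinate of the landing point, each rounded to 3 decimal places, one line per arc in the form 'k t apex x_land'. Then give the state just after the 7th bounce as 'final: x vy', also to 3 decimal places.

Arc 1: start y=14.340, vy=22.790 → t=5.118, apex=40.309, x_land=16.839, impact vy=-28.393
  bounce: vy ← 0.53·28.393 = 15.048
Arc 2: start y=0.000, vy=15.048 → t=3.010, apex=11.323, x_land=26.741, impact vy=-15.048
  bounce: vy ← 0.53·15.048 = 7.976
Arc 3: start y=0.000, vy=7.976 → t=1.595, apex=3.181, x_land=31.989, impact vy=-7.976
  bounce: vy ← 0.53·7.976 = 4.227
Arc 4: start y=0.000, vy=4.227 → t=0.845, apex=0.893, x_land=34.771, impact vy=-4.227
  bounce: vy ← 0.53·4.227 = 2.240
Arc 5: start y=0.000, vy=2.240 → t=0.448, apex=0.251, x_land=36.245, impact vy=-2.240
  bounce: vy ← 0.53·2.240 = 1.187
Arc 6: start y=0.000, vy=1.187 → t=0.237, apex=0.070, x_land=37.026, impact vy=-1.187
  bounce: vy ← 0.53·1.187 = 0.629
Arc 7: start y=0.000, vy=0.629 → t=0.126, apex=0.020, x_land=37.440, impact vy=-0.629
  bounce: vy ← 0.53·0.629 = 0.334

1 5.118 40.309 16.839
2 3.010 11.323 26.741
3 1.595 3.181 31.989
4 0.845 0.893 34.771
5 0.448 0.251 36.245
6 0.237 0.070 37.026
7 0.126 0.020 37.440
final: 37.440 0.334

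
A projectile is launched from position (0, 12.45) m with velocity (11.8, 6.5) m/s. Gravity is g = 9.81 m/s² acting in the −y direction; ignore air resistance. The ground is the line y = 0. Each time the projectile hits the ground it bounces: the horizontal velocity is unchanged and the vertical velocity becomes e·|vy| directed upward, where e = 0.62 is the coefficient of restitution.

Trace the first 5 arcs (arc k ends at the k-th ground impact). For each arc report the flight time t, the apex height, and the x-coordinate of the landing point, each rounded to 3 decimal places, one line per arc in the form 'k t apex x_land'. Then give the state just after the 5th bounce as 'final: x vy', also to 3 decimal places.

Arc 1: start y=12.450, vy=6.500 → t=2.388, apex=14.603, x_land=28.179, impact vy=-16.927
  bounce: vy ← 0.62·16.927 = 10.495
Arc 2: start y=0.000, vy=10.495 → t=2.140, apex=5.614, x_land=53.426, impact vy=-10.495
  bounce: vy ← 0.62·10.495 = 6.507
Arc 3: start y=0.000, vy=6.507 → t=1.327, apex=2.158, x_land=69.079, impact vy=-6.507
  bounce: vy ← 0.62·6.507 = 4.034
Arc 4: start y=0.000, vy=4.034 → t=0.822, apex=0.829, x_land=78.784, impact vy=-4.034
  bounce: vy ← 0.62·4.034 = 2.501
Arc 5: start y=0.000, vy=2.501 → t=0.510, apex=0.319, x_land=84.801, impact vy=-2.501
  bounce: vy ← 0.62·2.501 = 1.551

1 2.388 14.603 28.179
2 2.140 5.614 53.426
3 1.327 2.158 69.079
4 0.822 0.829 78.784
5 0.510 0.319 84.801
final: 84.801 1.551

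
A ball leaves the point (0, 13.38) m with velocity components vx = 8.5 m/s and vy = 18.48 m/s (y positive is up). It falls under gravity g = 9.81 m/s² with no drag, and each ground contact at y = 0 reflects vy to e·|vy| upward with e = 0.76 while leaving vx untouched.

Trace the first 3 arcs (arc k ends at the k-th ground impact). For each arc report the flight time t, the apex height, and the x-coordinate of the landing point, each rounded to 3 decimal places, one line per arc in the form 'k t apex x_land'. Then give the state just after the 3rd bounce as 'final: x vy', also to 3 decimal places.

Arc 1: start y=13.380, vy=18.480 → t=4.389, apex=30.786, x_land=37.307, impact vy=-24.577
  bounce: vy ← 0.76·24.577 = 18.678
Arc 2: start y=0.000, vy=18.678 → t=3.808, apex=17.782, x_land=69.676, impact vy=-18.678
  bounce: vy ← 0.76·18.678 = 14.196
Arc 3: start y=0.000, vy=14.196 → t=2.894, apex=10.271, x_land=94.276, impact vy=-14.196
  bounce: vy ← 0.76·14.196 = 10.789

1 4.389 30.786 37.307
2 3.808 17.782 69.676
3 2.894 10.271 94.276
final: 94.276 10.789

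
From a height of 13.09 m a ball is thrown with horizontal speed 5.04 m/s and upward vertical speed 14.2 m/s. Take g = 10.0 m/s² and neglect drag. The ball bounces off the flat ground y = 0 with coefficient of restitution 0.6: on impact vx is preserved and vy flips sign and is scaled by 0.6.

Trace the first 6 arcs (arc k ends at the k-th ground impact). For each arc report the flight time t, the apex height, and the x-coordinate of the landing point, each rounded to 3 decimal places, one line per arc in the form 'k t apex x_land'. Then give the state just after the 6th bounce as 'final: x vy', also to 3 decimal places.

Arc 1: start y=13.090, vy=14.200 → t=3.573, apex=23.172, x_land=18.007, impact vy=-21.528
  bounce: vy ← 0.6·21.528 = 12.917
Arc 2: start y=0.000, vy=12.917 → t=2.583, apex=8.342, x_land=31.027, impact vy=-12.917
  bounce: vy ← 0.6·12.917 = 7.750
Arc 3: start y=0.000, vy=7.750 → t=1.550, apex=3.003, x_land=38.839, impact vy=-7.750
  bounce: vy ← 0.6·7.750 = 4.650
Arc 4: start y=0.000, vy=4.650 → t=0.930, apex=1.081, x_land=43.526, impact vy=-4.650
  bounce: vy ← 0.6·4.650 = 2.790
Arc 5: start y=0.000, vy=2.790 → t=0.558, apex=0.389, x_land=46.338, impact vy=-2.790
  bounce: vy ← 0.6·2.790 = 1.674
Arc 6: start y=0.000, vy=1.674 → t=0.335, apex=0.140, x_land=48.025, impact vy=-1.674
  bounce: vy ← 0.6·1.674 = 1.004

1 3.573 23.172 18.007
2 2.583 8.342 31.027
3 1.550 3.003 38.839
4 0.930 1.081 43.526
5 0.558 0.389 46.338
6 0.335 0.140 48.025
final: 48.025 1.004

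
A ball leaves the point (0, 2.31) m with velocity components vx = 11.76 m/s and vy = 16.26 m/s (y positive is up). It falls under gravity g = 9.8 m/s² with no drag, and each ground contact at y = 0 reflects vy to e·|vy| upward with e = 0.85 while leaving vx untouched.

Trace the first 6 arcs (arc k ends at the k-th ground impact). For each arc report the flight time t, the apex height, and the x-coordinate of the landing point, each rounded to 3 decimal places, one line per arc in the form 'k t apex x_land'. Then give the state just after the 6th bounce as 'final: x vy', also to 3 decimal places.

Arc 1: start y=2.310, vy=16.260 → t=3.455, apex=15.799, x_land=40.629, impact vy=-17.597
  bounce: vy ← 0.85·17.597 = 14.958
Arc 2: start y=0.000, vy=14.958 → t=3.053, apex=11.415, x_land=76.527, impact vy=-14.958
  bounce: vy ← 0.85·14.958 = 12.714
Arc 3: start y=0.000, vy=12.714 → t=2.595, apex=8.247, x_land=107.041, impact vy=-12.714
  bounce: vy ← 0.85·12.714 = 10.807
Arc 4: start y=0.000, vy=10.807 → t=2.205, apex=5.959, x_land=132.977, impact vy=-10.807
  bounce: vy ← 0.85·10.807 = 9.186
Arc 5: start y=0.000, vy=9.186 → t=1.875, apex=4.305, x_land=155.023, impact vy=-9.186
  bounce: vy ← 0.85·9.186 = 7.808
Arc 6: start y=0.000, vy=7.808 → t=1.593, apex=3.110, x_land=173.763, impact vy=-7.808
  bounce: vy ← 0.85·7.808 = 6.637

1 3.455 15.799 40.629
2 3.053 11.415 76.527
3 2.595 8.247 107.041
4 2.205 5.959 132.977
5 1.875 4.305 155.023
6 1.593 3.110 173.763
final: 173.763 6.637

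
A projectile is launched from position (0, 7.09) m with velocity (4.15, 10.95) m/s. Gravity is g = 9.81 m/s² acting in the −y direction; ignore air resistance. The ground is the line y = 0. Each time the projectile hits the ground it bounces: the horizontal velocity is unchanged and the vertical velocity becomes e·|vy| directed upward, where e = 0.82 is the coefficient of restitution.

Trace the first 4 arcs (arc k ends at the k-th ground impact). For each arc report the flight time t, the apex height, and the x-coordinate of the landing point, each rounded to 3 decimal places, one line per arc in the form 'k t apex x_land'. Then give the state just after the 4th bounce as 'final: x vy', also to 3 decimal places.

Arc 1: start y=7.090, vy=10.950 → t=2.757, apex=13.201, x_land=11.441, impact vy=-16.094
  bounce: vy ← 0.82·16.094 = 13.197
Arc 2: start y=0.000, vy=13.197 → t=2.690, apex=8.877, x_land=22.606, impact vy=-13.197
  bounce: vy ← 0.82·13.197 = 10.821
Arc 3: start y=0.000, vy=10.821 → t=2.206, apex=5.969, x_land=31.762, impact vy=-10.821
  bounce: vy ← 0.82·10.821 = 8.874
Arc 4: start y=0.000, vy=8.874 → t=1.809, apex=4.013, x_land=39.270, impact vy=-8.874
  bounce: vy ← 0.82·8.874 = 7.276

1 2.757 13.201 11.441
2 2.690 8.877 22.606
3 2.206 5.969 31.762
4 1.809 4.013 39.270
final: 39.270 7.276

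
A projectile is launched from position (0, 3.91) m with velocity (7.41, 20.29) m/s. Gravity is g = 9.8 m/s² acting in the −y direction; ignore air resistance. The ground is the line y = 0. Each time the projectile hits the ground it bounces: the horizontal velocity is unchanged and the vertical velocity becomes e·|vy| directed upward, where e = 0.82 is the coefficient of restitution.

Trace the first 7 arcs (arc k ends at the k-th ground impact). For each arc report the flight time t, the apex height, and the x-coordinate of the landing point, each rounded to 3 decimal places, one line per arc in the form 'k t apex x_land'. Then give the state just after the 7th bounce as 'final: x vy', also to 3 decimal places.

1 4.325 24.914 32.050
2 3.698 16.752 59.453
3 3.032 11.264 81.923
4 2.487 7.574 100.348
5 2.039 5.093 115.457
6 1.672 3.424 127.846
7 1.371 2.303 138.005
final: 138.005 5.509

Arc 1: start y=3.910, vy=20.290 → t=4.325, apex=24.914, x_land=32.050, impact vy=-22.098
  bounce: vy ← 0.82·22.098 = 18.120
Arc 2: start y=0.000, vy=18.120 → t=3.698, apex=16.752, x_land=59.453, impact vy=-18.120
  bounce: vy ← 0.82·18.120 = 14.859
Arc 3: start y=0.000, vy=14.859 → t=3.032, apex=11.264, x_land=81.923, impact vy=-14.859
  bounce: vy ← 0.82·14.859 = 12.184
Arc 4: start y=0.000, vy=12.184 → t=2.487, apex=7.574, x_land=100.348, impact vy=-12.184
  bounce: vy ← 0.82·12.184 = 9.991
Arc 5: start y=0.000, vy=9.991 → t=2.039, apex=5.093, x_land=115.457, impact vy=-9.991
  bounce: vy ← 0.82·9.991 = 8.193
Arc 6: start y=0.000, vy=8.193 → t=1.672, apex=3.424, x_land=127.846, impact vy=-8.193
  bounce: vy ← 0.82·8.193 = 6.718
Arc 7: start y=0.000, vy=6.718 → t=1.371, apex=2.303, x_land=138.005, impact vy=-6.718
  bounce: vy ← 0.82·6.718 = 5.509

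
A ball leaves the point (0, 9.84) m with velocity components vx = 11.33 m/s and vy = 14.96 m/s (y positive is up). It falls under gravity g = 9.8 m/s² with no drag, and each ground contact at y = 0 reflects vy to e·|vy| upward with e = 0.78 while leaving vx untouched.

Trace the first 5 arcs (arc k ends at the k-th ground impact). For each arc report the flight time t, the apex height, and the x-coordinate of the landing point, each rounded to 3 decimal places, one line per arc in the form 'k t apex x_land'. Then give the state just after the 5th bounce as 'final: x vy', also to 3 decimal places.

Arc 1: start y=9.840, vy=14.960 → t=3.609, apex=21.258, x_land=40.895, impact vy=-20.412
  bounce: vy ← 0.78·20.412 = 15.922
Arc 2: start y=0.000, vy=15.922 → t=3.249, apex=12.934, x_land=77.710, impact vy=-15.922
  bounce: vy ← 0.78·15.922 = 12.419
Arc 3: start y=0.000, vy=12.419 → t=2.534, apex=7.869, x_land=106.425, impact vy=-12.419
  bounce: vy ← 0.78·12.419 = 9.687
Arc 4: start y=0.000, vy=9.687 → t=1.977, apex=4.787, x_land=128.823, impact vy=-9.687
  bounce: vy ← 0.78·9.687 = 7.556
Arc 5: start y=0.000, vy=7.556 → t=1.542, apex=2.913, x_land=146.294, impact vy=-7.556
  bounce: vy ← 0.78·7.556 = 5.893

1 3.609 21.258 40.895
2 3.249 12.934 77.710
3 2.534 7.869 106.425
4 1.977 4.787 128.823
5 1.542 2.913 146.294
final: 146.294 5.893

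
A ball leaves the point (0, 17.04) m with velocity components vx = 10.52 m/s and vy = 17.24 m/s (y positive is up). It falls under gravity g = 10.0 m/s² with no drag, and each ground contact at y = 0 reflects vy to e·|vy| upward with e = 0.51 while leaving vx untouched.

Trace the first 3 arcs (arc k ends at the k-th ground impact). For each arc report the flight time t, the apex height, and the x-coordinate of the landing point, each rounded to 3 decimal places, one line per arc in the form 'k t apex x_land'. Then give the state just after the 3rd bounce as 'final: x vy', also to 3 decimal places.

1 4.250 31.901 44.709
2 2.576 8.297 71.813
3 1.314 2.158 85.636
final: 85.636 3.351

Arc 1: start y=17.040, vy=17.240 → t=4.250, apex=31.901, x_land=44.709, impact vy=-25.259
  bounce: vy ← 0.51·25.259 = 12.882
Arc 2: start y=0.000, vy=12.882 → t=2.576, apex=8.297, x_land=71.813, impact vy=-12.882
  bounce: vy ← 0.51·12.882 = 6.570
Arc 3: start y=0.000, vy=6.570 → t=1.314, apex=2.158, x_land=85.636, impact vy=-6.570
  bounce: vy ← 0.51·6.570 = 3.351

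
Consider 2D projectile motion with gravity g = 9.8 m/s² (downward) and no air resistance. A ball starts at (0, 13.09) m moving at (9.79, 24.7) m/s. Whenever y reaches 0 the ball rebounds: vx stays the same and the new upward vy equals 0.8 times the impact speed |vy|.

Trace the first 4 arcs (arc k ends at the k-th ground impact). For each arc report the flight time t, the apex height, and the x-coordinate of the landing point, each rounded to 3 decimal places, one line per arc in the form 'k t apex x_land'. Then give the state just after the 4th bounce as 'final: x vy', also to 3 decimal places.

Arc 1: start y=13.090, vy=24.700 → t=5.524, apex=44.217, x_land=54.084, impact vy=-29.439
  bounce: vy ← 0.8·29.439 = 23.551
Arc 2: start y=0.000, vy=23.551 → t=4.806, apex=28.299, x_land=101.138, impact vy=-23.551
  bounce: vy ← 0.8·23.551 = 18.841
Arc 3: start y=0.000, vy=18.841 → t=3.845, apex=18.111, x_land=138.782, impact vy=-18.841
  bounce: vy ← 0.8·18.841 = 15.073
Arc 4: start y=0.000, vy=15.073 → t=3.076, apex=11.591, x_land=168.896, impact vy=-15.073
  bounce: vy ← 0.8·15.073 = 12.058

1 5.524 44.217 54.084
2 4.806 28.299 101.138
3 3.845 18.111 138.782
4 3.076 11.591 168.896
final: 168.896 12.058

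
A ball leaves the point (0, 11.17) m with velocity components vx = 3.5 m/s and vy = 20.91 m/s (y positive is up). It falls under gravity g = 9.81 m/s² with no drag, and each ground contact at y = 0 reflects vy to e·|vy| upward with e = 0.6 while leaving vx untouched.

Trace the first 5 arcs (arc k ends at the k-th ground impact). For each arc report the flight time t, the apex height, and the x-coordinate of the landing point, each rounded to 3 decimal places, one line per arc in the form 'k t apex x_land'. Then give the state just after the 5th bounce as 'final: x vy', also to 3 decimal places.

1 4.743 33.455 16.601
2 3.134 12.044 27.570
3 1.880 4.336 34.151
4 1.128 1.561 38.100
5 0.677 0.562 40.469
final: 40.469 1.992

Arc 1: start y=11.170, vy=20.910 → t=4.743, apex=33.455, x_land=16.601, impact vy=-25.620
  bounce: vy ← 0.6·25.620 = 15.372
Arc 2: start y=0.000, vy=15.372 → t=3.134, apex=12.044, x_land=27.570, impact vy=-15.372
  bounce: vy ← 0.6·15.372 = 9.223
Arc 3: start y=0.000, vy=9.223 → t=1.880, apex=4.336, x_land=34.151, impact vy=-9.223
  bounce: vy ← 0.6·9.223 = 5.534
Arc 4: start y=0.000, vy=5.534 → t=1.128, apex=1.561, x_land=38.100, impact vy=-5.534
  bounce: vy ← 0.6·5.534 = 3.320
Arc 5: start y=0.000, vy=3.320 → t=0.677, apex=0.562, x_land=40.469, impact vy=-3.320
  bounce: vy ← 0.6·3.320 = 1.992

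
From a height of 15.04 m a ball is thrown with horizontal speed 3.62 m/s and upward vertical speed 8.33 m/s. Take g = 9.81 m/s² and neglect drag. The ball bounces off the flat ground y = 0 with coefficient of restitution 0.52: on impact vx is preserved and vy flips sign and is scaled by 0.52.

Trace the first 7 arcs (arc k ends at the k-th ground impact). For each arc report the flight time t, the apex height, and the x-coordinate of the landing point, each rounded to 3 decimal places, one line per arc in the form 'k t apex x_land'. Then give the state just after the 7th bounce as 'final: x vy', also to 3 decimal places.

1 2.795 18.577 10.119
2 2.024 5.023 17.445
3 1.052 1.358 21.255
4 0.547 0.367 23.236
5 0.285 0.099 24.267
6 0.148 0.027 24.802
7 0.077 0.007 25.081
final: 25.081 0.196

Arc 1: start y=15.040, vy=8.330 → t=2.795, apex=18.577, x_land=10.119, impact vy=-19.091
  bounce: vy ← 0.52·19.091 = 9.927
Arc 2: start y=0.000, vy=9.927 → t=2.024, apex=5.023, x_land=17.445, impact vy=-9.927
  bounce: vy ← 0.52·9.927 = 5.162
Arc 3: start y=0.000, vy=5.162 → t=1.052, apex=1.358, x_land=21.255, impact vy=-5.162
  bounce: vy ← 0.52·5.162 = 2.684
Arc 4: start y=0.000, vy=2.684 → t=0.547, apex=0.367, x_land=23.236, impact vy=-2.684
  bounce: vy ← 0.52·2.684 = 1.396
Arc 5: start y=0.000, vy=1.396 → t=0.285, apex=0.099, x_land=24.267, impact vy=-1.396
  bounce: vy ← 0.52·1.396 = 0.726
Arc 6: start y=0.000, vy=0.726 → t=0.148, apex=0.027, x_land=24.802, impact vy=-0.726
  bounce: vy ← 0.52·0.726 = 0.377
Arc 7: start y=0.000, vy=0.377 → t=0.077, apex=0.007, x_land=25.081, impact vy=-0.377
  bounce: vy ← 0.52·0.377 = 0.196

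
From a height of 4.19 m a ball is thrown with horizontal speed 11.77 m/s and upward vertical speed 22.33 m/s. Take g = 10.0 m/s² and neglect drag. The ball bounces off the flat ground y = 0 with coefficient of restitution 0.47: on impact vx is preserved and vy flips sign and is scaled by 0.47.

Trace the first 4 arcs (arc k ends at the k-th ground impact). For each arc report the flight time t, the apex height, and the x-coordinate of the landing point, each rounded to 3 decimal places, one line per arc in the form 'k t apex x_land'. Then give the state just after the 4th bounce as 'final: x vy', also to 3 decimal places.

1 4.646 29.121 54.688
2 2.269 6.433 81.389
3 1.066 1.421 93.938
4 0.501 0.314 99.836
final: 99.836 1.178

Arc 1: start y=4.190, vy=22.330 → t=4.646, apex=29.121, x_land=54.688, impact vy=-24.134
  bounce: vy ← 0.47·24.134 = 11.343
Arc 2: start y=0.000, vy=11.343 → t=2.269, apex=6.433, x_land=81.389, impact vy=-11.343
  bounce: vy ← 0.47·11.343 = 5.331
Arc 3: start y=0.000, vy=5.331 → t=1.066, apex=1.421, x_land=93.938, impact vy=-5.331
  bounce: vy ← 0.47·5.331 = 2.506
Arc 4: start y=0.000, vy=2.506 → t=0.501, apex=0.314, x_land=99.836, impact vy=-2.506
  bounce: vy ← 0.47·2.506 = 1.178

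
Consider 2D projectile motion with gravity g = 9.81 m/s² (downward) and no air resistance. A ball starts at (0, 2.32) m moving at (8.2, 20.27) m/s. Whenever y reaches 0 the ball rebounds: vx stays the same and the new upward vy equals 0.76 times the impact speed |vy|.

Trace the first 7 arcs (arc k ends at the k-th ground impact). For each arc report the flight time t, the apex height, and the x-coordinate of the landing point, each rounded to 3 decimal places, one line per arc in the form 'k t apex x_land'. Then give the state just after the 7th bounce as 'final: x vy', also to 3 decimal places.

1 4.244 23.262 34.801
2 3.310 13.436 61.943
3 2.516 7.761 82.572
4 1.912 4.482 98.250
5 1.453 2.589 110.165
6 1.104 1.495 119.220
7 0.839 0.864 126.103
final: 126.103 3.129

Arc 1: start y=2.320, vy=20.270 → t=4.244, apex=23.262, x_land=34.801, impact vy=-21.363
  bounce: vy ← 0.76·21.363 = 16.236
Arc 2: start y=0.000, vy=16.236 → t=3.310, apex=13.436, x_land=61.943, impact vy=-16.236
  bounce: vy ← 0.76·16.236 = 12.339
Arc 3: start y=0.000, vy=12.339 → t=2.516, apex=7.761, x_land=82.572, impact vy=-12.339
  bounce: vy ← 0.76·12.339 = 9.378
Arc 4: start y=0.000, vy=9.378 → t=1.912, apex=4.482, x_land=98.250, impact vy=-9.378
  bounce: vy ← 0.76·9.378 = 7.127
Arc 5: start y=0.000, vy=7.127 → t=1.453, apex=2.589, x_land=110.165, impact vy=-7.127
  bounce: vy ← 0.76·7.127 = 5.417
Arc 6: start y=0.000, vy=5.417 → t=1.104, apex=1.495, x_land=119.220, impact vy=-5.417
  bounce: vy ← 0.76·5.417 = 4.117
Arc 7: start y=0.000, vy=4.117 → t=0.839, apex=0.864, x_land=126.103, impact vy=-4.117
  bounce: vy ← 0.76·4.117 = 3.129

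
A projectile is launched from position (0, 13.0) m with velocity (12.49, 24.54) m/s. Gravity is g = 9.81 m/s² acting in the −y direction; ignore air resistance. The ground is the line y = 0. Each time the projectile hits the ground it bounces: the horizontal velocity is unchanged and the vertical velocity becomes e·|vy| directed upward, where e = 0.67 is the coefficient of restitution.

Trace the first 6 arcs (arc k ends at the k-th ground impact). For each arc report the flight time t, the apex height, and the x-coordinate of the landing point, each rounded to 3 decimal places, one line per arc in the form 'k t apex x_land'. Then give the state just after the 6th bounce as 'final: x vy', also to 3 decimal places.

Arc 1: start y=13.000, vy=24.540 → t=5.486, apex=43.694, x_land=68.522, impact vy=-29.279
  bounce: vy ← 0.67·29.279 = 19.617
Arc 2: start y=0.000, vy=19.617 → t=3.999, apex=19.614, x_land=118.475, impact vy=-19.617
  bounce: vy ← 0.67·19.617 = 13.143
Arc 3: start y=0.000, vy=13.143 → t=2.680, apex=8.805, x_land=151.943, impact vy=-13.143
  bounce: vy ← 0.67·13.143 = 8.806
Arc 4: start y=0.000, vy=8.806 → t=1.795, apex=3.952, x_land=174.367, impact vy=-8.806
  bounce: vy ← 0.67·8.806 = 5.900
Arc 5: start y=0.000, vy=5.900 → t=1.203, apex=1.774, x_land=189.390, impact vy=-5.900
  bounce: vy ← 0.67·5.900 = 3.953
Arc 6: start y=0.000, vy=3.953 → t=0.806, apex=0.796, x_land=199.456, impact vy=-3.953
  bounce: vy ← 0.67·3.953 = 2.649

1 5.486 43.694 68.522
2 3.999 19.614 118.475
3 2.680 8.805 151.943
4 1.795 3.952 174.367
5 1.203 1.774 189.390
6 0.806 0.796 199.456
final: 199.456 2.649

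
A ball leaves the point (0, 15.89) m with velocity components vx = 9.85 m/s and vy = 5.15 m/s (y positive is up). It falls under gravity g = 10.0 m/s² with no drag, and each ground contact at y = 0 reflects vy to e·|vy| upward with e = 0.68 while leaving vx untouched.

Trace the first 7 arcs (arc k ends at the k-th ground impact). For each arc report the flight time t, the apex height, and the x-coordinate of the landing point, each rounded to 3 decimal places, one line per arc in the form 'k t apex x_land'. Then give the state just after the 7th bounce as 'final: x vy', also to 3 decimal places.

Arc 1: start y=15.890, vy=5.150 → t=2.371, apex=17.216, x_land=23.350, impact vy=-18.556
  bounce: vy ← 0.68·18.556 = 12.618
Arc 2: start y=0.000, vy=12.618 → t=2.524, apex=7.961, x_land=48.208, impact vy=-12.618
  bounce: vy ← 0.68·12.618 = 8.580
Arc 3: start y=0.000, vy=8.580 → t=1.716, apex=3.681, x_land=65.111, impact vy=-8.580
  bounce: vy ← 0.68·8.580 = 5.835
Arc 4: start y=0.000, vy=5.835 → t=1.167, apex=1.702, x_land=76.605, impact vy=-5.835
  bounce: vy ← 0.68·5.835 = 3.968
Arc 5: start y=0.000, vy=3.968 → t=0.794, apex=0.787, x_land=84.421, impact vy=-3.968
  bounce: vy ← 0.68·3.968 = 2.698
Arc 6: start y=0.000, vy=2.698 → t=0.540, apex=0.364, x_land=89.736, impact vy=-2.698
  bounce: vy ← 0.68·2.698 = 1.835
Arc 7: start y=0.000, vy=1.835 → t=0.367, apex=0.168, x_land=93.350, impact vy=-1.835
  bounce: vy ← 0.68·1.835 = 1.248

1 2.371 17.216 23.350
2 2.524 7.961 48.208
3 1.716 3.681 65.111
4 1.167 1.702 76.605
5 0.794 0.787 84.421
6 0.540 0.364 89.736
7 0.367 0.168 93.350
final: 93.350 1.248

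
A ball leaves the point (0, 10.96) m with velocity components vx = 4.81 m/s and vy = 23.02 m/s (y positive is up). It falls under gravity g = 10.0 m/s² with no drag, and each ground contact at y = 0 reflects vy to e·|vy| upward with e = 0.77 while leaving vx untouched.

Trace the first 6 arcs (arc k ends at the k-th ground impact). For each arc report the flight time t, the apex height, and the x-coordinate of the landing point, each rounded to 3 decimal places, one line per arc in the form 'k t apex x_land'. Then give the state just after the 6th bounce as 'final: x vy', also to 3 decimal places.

Arc 1: start y=10.960, vy=23.020 → t=5.039, apex=37.456, x_land=24.238, impact vy=-27.370
  bounce: vy ← 0.77·27.370 = 21.075
Arc 2: start y=0.000, vy=21.075 → t=4.215, apex=22.208, x_land=44.512, impact vy=-21.075
  bounce: vy ← 0.77·21.075 = 16.228
Arc 3: start y=0.000, vy=16.228 → t=3.246, apex=13.167, x_land=60.123, impact vy=-16.228
  bounce: vy ← 0.77·16.228 = 12.495
Arc 4: start y=0.000, vy=12.495 → t=2.499, apex=7.807, x_land=72.143, impact vy=-12.495
  bounce: vy ← 0.77·12.495 = 9.621
Arc 5: start y=0.000, vy=9.621 → t=1.924, apex=4.629, x_land=81.399, impact vy=-9.621
  bounce: vy ← 0.77·9.621 = 7.408
Arc 6: start y=0.000, vy=7.408 → t=1.482, apex=2.744, x_land=88.526, impact vy=-7.408
  bounce: vy ← 0.77·7.408 = 5.705

1 5.039 37.456 24.238
2 4.215 22.208 44.512
3 3.246 13.167 60.123
4 2.499 7.807 72.143
5 1.924 4.629 81.399
6 1.482 2.744 88.526
final: 88.526 5.705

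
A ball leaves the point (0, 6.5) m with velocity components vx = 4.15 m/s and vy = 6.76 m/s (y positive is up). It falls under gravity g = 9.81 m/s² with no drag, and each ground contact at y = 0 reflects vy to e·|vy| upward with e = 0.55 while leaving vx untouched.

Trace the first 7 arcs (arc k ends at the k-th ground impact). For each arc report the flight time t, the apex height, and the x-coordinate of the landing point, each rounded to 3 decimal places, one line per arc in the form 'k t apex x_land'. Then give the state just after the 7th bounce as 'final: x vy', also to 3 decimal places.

1 2.031 8.829 8.428
2 1.476 2.671 14.552
3 0.812 0.808 17.921
4 0.446 0.244 19.773
5 0.246 0.074 20.792
6 0.135 0.022 21.353
7 0.074 0.007 21.661
final: 21.661 0.200

Arc 1: start y=6.500, vy=6.760 → t=2.031, apex=8.829, x_land=8.428, impact vy=-13.162
  bounce: vy ← 0.55·13.162 = 7.239
Arc 2: start y=0.000, vy=7.239 → t=1.476, apex=2.671, x_land=14.552, impact vy=-7.239
  bounce: vy ← 0.55·7.239 = 3.981
Arc 3: start y=0.000, vy=3.981 → t=0.812, apex=0.808, x_land=17.921, impact vy=-3.981
  bounce: vy ← 0.55·3.981 = 2.190
Arc 4: start y=0.000, vy=2.190 → t=0.446, apex=0.244, x_land=19.773, impact vy=-2.190
  bounce: vy ← 0.55·2.190 = 1.204
Arc 5: start y=0.000, vy=1.204 → t=0.246, apex=0.074, x_land=20.792, impact vy=-1.204
  bounce: vy ← 0.55·1.204 = 0.662
Arc 6: start y=0.000, vy=0.662 → t=0.135, apex=0.022, x_land=21.353, impact vy=-0.662
  bounce: vy ← 0.55·0.662 = 0.364
Arc 7: start y=0.000, vy=0.364 → t=0.074, apex=0.007, x_land=21.661, impact vy=-0.364
  bounce: vy ← 0.55·0.364 = 0.200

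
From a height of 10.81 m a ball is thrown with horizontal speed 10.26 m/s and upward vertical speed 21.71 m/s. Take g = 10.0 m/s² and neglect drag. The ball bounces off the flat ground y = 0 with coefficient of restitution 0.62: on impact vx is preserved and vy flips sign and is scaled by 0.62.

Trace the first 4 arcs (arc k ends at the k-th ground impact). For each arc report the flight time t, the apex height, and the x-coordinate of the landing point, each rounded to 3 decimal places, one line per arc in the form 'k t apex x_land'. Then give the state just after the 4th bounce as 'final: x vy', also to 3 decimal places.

1 4.793 34.376 49.177
2 3.251 13.214 82.536
3 2.016 5.080 103.218
4 1.250 1.953 116.042
final: 116.042 3.874

Arc 1: start y=10.810, vy=21.710 → t=4.793, apex=34.376, x_land=49.177, impact vy=-26.221
  bounce: vy ← 0.62·26.221 = 16.257
Arc 2: start y=0.000, vy=16.257 → t=3.251, apex=13.214, x_land=82.536, impact vy=-16.257
  bounce: vy ← 0.62·16.257 = 10.079
Arc 3: start y=0.000, vy=10.079 → t=2.016, apex=5.080, x_land=103.218, impact vy=-10.079
  bounce: vy ← 0.62·10.079 = 6.249
Arc 4: start y=0.000, vy=6.249 → t=1.250, apex=1.953, x_land=116.042, impact vy=-6.249
  bounce: vy ← 0.62·6.249 = 3.874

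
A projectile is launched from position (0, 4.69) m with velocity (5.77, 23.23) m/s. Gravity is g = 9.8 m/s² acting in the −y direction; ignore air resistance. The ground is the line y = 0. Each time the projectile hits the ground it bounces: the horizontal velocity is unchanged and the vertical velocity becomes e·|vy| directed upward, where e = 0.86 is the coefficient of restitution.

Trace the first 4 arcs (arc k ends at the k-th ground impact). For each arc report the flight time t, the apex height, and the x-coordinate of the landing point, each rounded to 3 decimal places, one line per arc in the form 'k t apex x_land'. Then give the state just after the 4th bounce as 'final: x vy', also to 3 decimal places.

1 4.935 32.222 28.474
2 4.411 23.832 53.923
3 3.793 17.626 75.810
4 3.262 13.036 94.633
final: 94.633 13.747

Arc 1: start y=4.690, vy=23.230 → t=4.935, apex=32.222, x_land=28.474, impact vy=-25.131
  bounce: vy ← 0.86·25.131 = 21.612
Arc 2: start y=0.000, vy=21.612 → t=4.411, apex=23.832, x_land=53.923, impact vy=-21.612
  bounce: vy ← 0.86·21.612 = 18.587
Arc 3: start y=0.000, vy=18.587 → t=3.793, apex=17.626, x_land=75.810, impact vy=-18.587
  bounce: vy ← 0.86·18.587 = 15.985
Arc 4: start y=0.000, vy=15.985 → t=3.262, apex=13.036, x_land=94.633, impact vy=-15.985
  bounce: vy ← 0.86·15.985 = 13.747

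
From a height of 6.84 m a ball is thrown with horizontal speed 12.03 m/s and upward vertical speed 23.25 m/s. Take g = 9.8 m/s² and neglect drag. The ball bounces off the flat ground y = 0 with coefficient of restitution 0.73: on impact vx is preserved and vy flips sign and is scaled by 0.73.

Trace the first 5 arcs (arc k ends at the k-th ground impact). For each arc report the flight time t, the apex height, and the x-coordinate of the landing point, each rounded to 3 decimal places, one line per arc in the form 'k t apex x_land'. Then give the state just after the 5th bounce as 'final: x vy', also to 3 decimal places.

1 5.023 34.420 60.424
2 3.870 18.342 106.975
3 2.825 9.775 140.957
4 2.062 5.209 165.764
5 1.505 2.776 183.872
final: 183.872 5.385

Arc 1: start y=6.840, vy=23.250 → t=5.023, apex=34.420, x_land=60.424, impact vy=-25.974
  bounce: vy ← 0.73·25.974 = 18.961
Arc 2: start y=0.000, vy=18.961 → t=3.870, apex=18.342, x_land=106.975, impact vy=-18.961
  bounce: vy ← 0.73·18.961 = 13.841
Arc 3: start y=0.000, vy=13.841 → t=2.825, apex=9.775, x_land=140.957, impact vy=-13.841
  bounce: vy ← 0.73·13.841 = 10.104
Arc 4: start y=0.000, vy=10.104 → t=2.062, apex=5.209, x_land=165.764, impact vy=-10.104
  bounce: vy ← 0.73·10.104 = 7.376
Arc 5: start y=0.000, vy=7.376 → t=1.505, apex=2.776, x_land=183.872, impact vy=-7.376
  bounce: vy ← 0.73·7.376 = 5.385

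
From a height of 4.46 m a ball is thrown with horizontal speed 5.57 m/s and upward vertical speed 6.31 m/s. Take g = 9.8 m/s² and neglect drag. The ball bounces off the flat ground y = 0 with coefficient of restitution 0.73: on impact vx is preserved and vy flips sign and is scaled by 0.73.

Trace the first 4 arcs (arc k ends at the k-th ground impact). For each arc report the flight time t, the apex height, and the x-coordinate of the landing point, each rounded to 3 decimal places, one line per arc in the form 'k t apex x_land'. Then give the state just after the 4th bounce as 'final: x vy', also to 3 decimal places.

Arc 1: start y=4.460, vy=6.310 → t=1.795, apex=6.491, x_land=9.997, impact vy=-11.280
  bounce: vy ← 0.73·11.280 = 8.234
Arc 2: start y=0.000, vy=8.234 → t=1.680, apex=3.459, x_land=19.358, impact vy=-8.234
  bounce: vy ← 0.73·8.234 = 6.011
Arc 3: start y=0.000, vy=6.011 → t=1.227, apex=1.843, x_land=26.190, impact vy=-6.011
  bounce: vy ← 0.73·6.011 = 4.388
Arc 4: start y=0.000, vy=4.388 → t=0.896, apex=0.982, x_land=31.178, impact vy=-4.388
  bounce: vy ← 0.73·4.388 = 3.203

1 1.795 6.491 9.997
2 1.680 3.459 19.358
3 1.227 1.843 26.190
4 0.896 0.982 31.178
final: 31.178 3.203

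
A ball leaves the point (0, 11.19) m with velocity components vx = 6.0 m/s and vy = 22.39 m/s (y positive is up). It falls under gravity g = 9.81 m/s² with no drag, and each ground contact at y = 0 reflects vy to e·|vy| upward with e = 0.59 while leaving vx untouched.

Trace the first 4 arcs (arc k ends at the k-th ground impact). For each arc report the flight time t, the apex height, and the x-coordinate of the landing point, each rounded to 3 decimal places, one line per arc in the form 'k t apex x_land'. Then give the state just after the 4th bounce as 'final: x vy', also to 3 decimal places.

1 5.019 36.741 30.115
2 3.230 12.790 49.493
3 1.905 4.452 60.925
4 1.124 1.550 67.670
final: 67.670 3.253

Arc 1: start y=11.190, vy=22.390 → t=5.019, apex=36.741, x_land=30.115, impact vy=-26.849
  bounce: vy ← 0.59·26.849 = 15.841
Arc 2: start y=0.000, vy=15.841 → t=3.230, apex=12.790, x_land=49.493, impact vy=-15.841
  bounce: vy ← 0.59·15.841 = 9.346
Arc 3: start y=0.000, vy=9.346 → t=1.905, apex=4.452, x_land=60.925, impact vy=-9.346
  bounce: vy ← 0.59·9.346 = 5.514
Arc 4: start y=0.000, vy=5.514 → t=1.124, apex=1.550, x_land=67.670, impact vy=-5.514
  bounce: vy ← 0.59·5.514 = 3.253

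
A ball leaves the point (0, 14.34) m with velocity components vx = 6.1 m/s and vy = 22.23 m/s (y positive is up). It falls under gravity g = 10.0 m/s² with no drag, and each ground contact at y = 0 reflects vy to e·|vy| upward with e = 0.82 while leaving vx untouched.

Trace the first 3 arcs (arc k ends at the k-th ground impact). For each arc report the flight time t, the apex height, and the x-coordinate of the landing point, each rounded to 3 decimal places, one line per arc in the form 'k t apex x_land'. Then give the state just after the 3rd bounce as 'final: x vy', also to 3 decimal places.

1 5.018 39.049 30.607
2 4.583 26.256 58.564
3 3.758 17.655 81.489
final: 81.489 15.408

Arc 1: start y=14.340, vy=22.230 → t=5.018, apex=39.049, x_land=30.607, impact vy=-27.946
  bounce: vy ← 0.82·27.946 = 22.916
Arc 2: start y=0.000, vy=22.916 → t=4.583, apex=26.256, x_land=58.564, impact vy=-22.916
  bounce: vy ← 0.82·22.916 = 18.791
Arc 3: start y=0.000, vy=18.791 → t=3.758, apex=17.655, x_land=81.489, impact vy=-18.791
  bounce: vy ← 0.82·18.791 = 15.408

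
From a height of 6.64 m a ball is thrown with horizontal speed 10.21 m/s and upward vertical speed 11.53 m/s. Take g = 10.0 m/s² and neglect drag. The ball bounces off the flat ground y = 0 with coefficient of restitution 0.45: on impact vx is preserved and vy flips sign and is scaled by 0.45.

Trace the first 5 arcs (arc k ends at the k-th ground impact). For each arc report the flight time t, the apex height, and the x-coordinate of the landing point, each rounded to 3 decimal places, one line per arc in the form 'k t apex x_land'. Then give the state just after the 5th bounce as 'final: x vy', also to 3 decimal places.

Arc 1: start y=6.640, vy=11.530 → t=2.783, apex=13.287, x_land=28.416, impact vy=-16.302
  bounce: vy ← 0.45·16.302 = 7.336
Arc 2: start y=0.000, vy=7.336 → t=1.467, apex=2.691, x_land=43.396, impact vy=-7.336
  bounce: vy ← 0.45·7.336 = 3.301
Arc 3: start y=0.000, vy=3.301 → t=0.660, apex=0.545, x_land=50.136, impact vy=-3.301
  bounce: vy ← 0.45·3.301 = 1.485
Arc 4: start y=0.000, vy=1.485 → t=0.297, apex=0.110, x_land=53.170, impact vy=-1.485
  bounce: vy ← 0.45·1.485 = 0.668
Arc 5: start y=0.000, vy=0.668 → t=0.134, apex=0.022, x_land=54.535, impact vy=-0.668
  bounce: vy ← 0.45·0.668 = 0.301

1 2.783 13.287 28.416
2 1.467 2.691 43.396
3 0.660 0.545 50.136
4 0.297 0.110 53.170
5 0.134 0.022 54.535
final: 54.535 0.301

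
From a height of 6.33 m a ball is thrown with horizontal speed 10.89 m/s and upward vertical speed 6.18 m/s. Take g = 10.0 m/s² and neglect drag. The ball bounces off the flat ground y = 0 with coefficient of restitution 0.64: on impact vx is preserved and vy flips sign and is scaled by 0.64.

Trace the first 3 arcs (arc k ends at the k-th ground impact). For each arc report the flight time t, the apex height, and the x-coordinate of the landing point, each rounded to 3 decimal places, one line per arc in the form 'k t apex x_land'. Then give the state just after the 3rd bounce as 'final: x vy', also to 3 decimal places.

1 1.902 8.240 20.710
2 1.643 3.375 38.604
3 1.052 1.382 50.056
final: 50.056 3.365

Arc 1: start y=6.330, vy=6.180 → t=1.902, apex=8.240, x_land=20.710, impact vy=-12.837
  bounce: vy ← 0.64·12.837 = 8.216
Arc 2: start y=0.000, vy=8.216 → t=1.643, apex=3.375, x_land=38.604, impact vy=-8.216
  bounce: vy ← 0.64·8.216 = 5.258
Arc 3: start y=0.000, vy=5.258 → t=1.052, apex=1.382, x_land=50.056, impact vy=-5.258
  bounce: vy ← 0.64·5.258 = 3.365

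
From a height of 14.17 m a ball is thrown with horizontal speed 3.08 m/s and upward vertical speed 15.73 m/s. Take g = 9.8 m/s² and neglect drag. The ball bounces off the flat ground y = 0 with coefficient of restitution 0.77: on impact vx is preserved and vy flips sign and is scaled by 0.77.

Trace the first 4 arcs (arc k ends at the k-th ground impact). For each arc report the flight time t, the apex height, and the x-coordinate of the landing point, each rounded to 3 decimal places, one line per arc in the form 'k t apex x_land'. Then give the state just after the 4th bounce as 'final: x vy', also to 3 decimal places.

1 3.944 26.794 12.146
2 3.601 15.886 23.238
3 2.773 9.419 31.778
4 2.135 5.584 38.354
final: 38.354 8.056

Arc 1: start y=14.170, vy=15.730 → t=3.944, apex=26.794, x_land=12.146, impact vy=-22.916
  bounce: vy ← 0.77·22.916 = 17.646
Arc 2: start y=0.000, vy=17.646 → t=3.601, apex=15.886, x_land=23.238, impact vy=-17.646
  bounce: vy ← 0.77·17.646 = 13.587
Arc 3: start y=0.000, vy=13.587 → t=2.773, apex=9.419, x_land=31.778, impact vy=-13.587
  bounce: vy ← 0.77·13.587 = 10.462
Arc 4: start y=0.000, vy=10.462 → t=2.135, apex=5.584, x_land=38.354, impact vy=-10.462
  bounce: vy ← 0.77·10.462 = 8.056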